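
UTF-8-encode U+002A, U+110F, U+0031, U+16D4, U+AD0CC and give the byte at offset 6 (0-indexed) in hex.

0x9B

U+002A → 1-byte form 2A at offsets 0–0.
U+110F → 3-byte form E1 84 8F at offsets 1–3.
U+0031 → 1-byte form 31 at offsets 4–4.
U+16D4 → 3-byte form E1 9B 94 at offsets 5–7.
Offset 6 falls in char 4's range; it's byte 2 of E1 9B 94 = 0x9B.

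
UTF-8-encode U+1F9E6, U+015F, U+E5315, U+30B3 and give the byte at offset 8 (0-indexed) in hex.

U+1F9E6 → 4-byte form F0 9F A7 A6 at offsets 0–3.
U+015F → 2-byte form C5 9F at offsets 4–5.
U+E5315 → 4-byte form F3 A5 8C 95 at offsets 6–9.
Offset 8 falls in char 3's range; it's byte 3 of F3 A5 8C 95 = 0x8C.

0x8C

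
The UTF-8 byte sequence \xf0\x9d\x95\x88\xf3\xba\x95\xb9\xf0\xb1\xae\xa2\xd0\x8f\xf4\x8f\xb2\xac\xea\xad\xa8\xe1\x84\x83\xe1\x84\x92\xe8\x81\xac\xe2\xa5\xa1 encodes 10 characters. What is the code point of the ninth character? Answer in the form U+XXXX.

U+806C

Offset 0: leading byte 0xF0 = 11110000 → 4-byte char #1 = F0 9D 95 88.
Offset 4: leading byte 0xF3 = 11110011 → 4-byte char #2 = F3 BA 95 B9.
Offset 8: leading byte 0xF0 = 11110000 → 4-byte char #3 = F0 B1 AE A2.
Offset 12: leading byte 0xD0 = 11010000 → 2-byte char #4 = D0 8F.
Offset 14: leading byte 0xF4 = 11110100 → 4-byte char #5 = F4 8F B2 AC.
Offset 18: leading byte 0xEA = 11101010 → 3-byte char #6 = EA AD A8.
Offset 21: leading byte 0xE1 = 11100001 → 3-byte char #7 = E1 84 83.
Offset 24: leading byte 0xE1 = 11100001 → 3-byte char #8 = E1 84 92.
Offset 27: leading byte 0xE8 = 11101000 → 3-byte char #9 = E8 81 AC.
Leading byte 0xE8 = 11101000 matches 1110xxxx → 3-byte sequence.
Byte 1: 0xE8 = 11101000, payload 1000 (4 bits).
Byte 2: 0x81 = 10000001 (10xxxxxx ✓), payload 000001.
Byte 3: 0xAC = 10101100 (10xxxxxx ✓), payload 101100.
Concatenate: 1000000001101100 = 0x806C (16 bits → U+806C).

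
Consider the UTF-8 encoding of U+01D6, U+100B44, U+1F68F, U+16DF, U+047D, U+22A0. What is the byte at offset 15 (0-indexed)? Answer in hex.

0xE2

U+01D6 → 2-byte form C7 96 at offsets 0–1.
U+100B44 → 4-byte form F4 80 AD 84 at offsets 2–5.
U+1F68F → 4-byte form F0 9F 9A 8F at offsets 6–9.
U+16DF → 3-byte form E1 9B 9F at offsets 10–12.
U+047D → 2-byte form D1 BD at offsets 13–14.
U+22A0 → 3-byte form E2 8A A0 at offsets 15–17.
Offset 15 falls in char 6's range; it's byte 1 of E2 8A A0 = 0xE2.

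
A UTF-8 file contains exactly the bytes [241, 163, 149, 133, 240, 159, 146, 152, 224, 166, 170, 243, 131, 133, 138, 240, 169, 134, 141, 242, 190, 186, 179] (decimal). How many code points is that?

6

Byte at offset 0: 0xF1 = 11110001 → 4-byte char (#1). Advance 4.
Byte at offset 4: 0xF0 = 11110000 → 4-byte char (#2). Advance 4.
Byte at offset 8: 0xE0 = 11100000 → 3-byte char (#3). Advance 3.
Byte at offset 11: 0xF3 = 11110011 → 4-byte char (#4). Advance 4.
Byte at offset 15: 0xF0 = 11110000 → 4-byte char (#5). Advance 4.
Byte at offset 19: 0xF2 = 11110010 → 4-byte char (#6). Advance 4.
Reached end at offset 23 after 6 code points.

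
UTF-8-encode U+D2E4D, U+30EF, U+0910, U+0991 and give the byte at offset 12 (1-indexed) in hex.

1-indexed offset 12 is 0-indexed offset 11.
U+D2E4D → 4-byte form F3 92 B9 8D at offsets 0–3.
U+30EF → 3-byte form E3 83 AF at offsets 4–6.
U+0910 → 3-byte form E0 A4 90 at offsets 7–9.
U+0991 → 3-byte form E0 A6 91 at offsets 10–12.
Offset 11 falls in char 4's range; it's byte 2 of E0 A6 91 = 0xA6.

0xA6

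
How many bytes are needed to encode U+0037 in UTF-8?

1

U+0037 = 0x37. UTF-8 uses 1 byte below 0x80, 2 below 0x800, 3 below 0x10000, 4 up to 0x10FFFF. 0x37 is in U+0000–U+007F → 1 byte.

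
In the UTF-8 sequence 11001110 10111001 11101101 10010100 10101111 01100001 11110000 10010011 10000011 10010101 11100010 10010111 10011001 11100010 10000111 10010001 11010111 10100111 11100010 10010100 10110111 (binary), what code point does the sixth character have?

Offset 0: leading byte 0xCE = 11001110 → 2-byte char #1 = CE B9.
Offset 2: leading byte 0xED = 11101101 → 3-byte char #2 = ED 94 AF.
Offset 5: leading byte 0x61 = 01100001 → 1-byte char #3 = 61.
Offset 6: leading byte 0xF0 = 11110000 → 4-byte char #4 = F0 93 83 95.
Offset 10: leading byte 0xE2 = 11100010 → 3-byte char #5 = E2 97 99.
Offset 13: leading byte 0xE2 = 11100010 → 3-byte char #6 = E2 87 91.
Leading byte 0xE2 = 11100010 matches 1110xxxx → 3-byte sequence.
Byte 1: 0xE2 = 11100010, payload 0010 (4 bits).
Byte 2: 0x87 = 10000111 (10xxxxxx ✓), payload 000111.
Byte 3: 0x91 = 10010001 (10xxxxxx ✓), payload 010001.
Concatenate: 0010000111010001 = 0x21D1 (16 bits → U+21D1).

U+21D1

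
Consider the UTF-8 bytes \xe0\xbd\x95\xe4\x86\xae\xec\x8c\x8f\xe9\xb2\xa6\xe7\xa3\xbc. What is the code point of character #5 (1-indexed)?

U+78FC

Offset 0: leading byte 0xE0 = 11100000 → 3-byte char #1 = E0 BD 95.
Offset 3: leading byte 0xE4 = 11100100 → 3-byte char #2 = E4 86 AE.
Offset 6: leading byte 0xEC = 11101100 → 3-byte char #3 = EC 8C 8F.
Offset 9: leading byte 0xE9 = 11101001 → 3-byte char #4 = E9 B2 A6.
Offset 12: leading byte 0xE7 = 11100111 → 3-byte char #5 = E7 A3 BC.
Leading byte 0xE7 = 11100111 matches 1110xxxx → 3-byte sequence.
Byte 1: 0xE7 = 11100111, payload 0111 (4 bits).
Byte 2: 0xA3 = 10100011 (10xxxxxx ✓), payload 100011.
Byte 3: 0xBC = 10111100 (10xxxxxx ✓), payload 111100.
Concatenate: 0111100011111100 = 0x78FC (16 bits → U+78FC).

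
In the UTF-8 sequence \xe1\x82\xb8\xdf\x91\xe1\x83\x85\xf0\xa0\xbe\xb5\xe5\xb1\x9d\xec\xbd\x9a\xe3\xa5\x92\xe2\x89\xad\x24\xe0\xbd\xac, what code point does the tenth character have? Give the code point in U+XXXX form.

U+0F6C

Offset 0: leading byte 0xE1 = 11100001 → 3-byte char #1 = E1 82 B8.
Offset 3: leading byte 0xDF = 11011111 → 2-byte char #2 = DF 91.
Offset 5: leading byte 0xE1 = 11100001 → 3-byte char #3 = E1 83 85.
Offset 8: leading byte 0xF0 = 11110000 → 4-byte char #4 = F0 A0 BE B5.
Offset 12: leading byte 0xE5 = 11100101 → 3-byte char #5 = E5 B1 9D.
Offset 15: leading byte 0xEC = 11101100 → 3-byte char #6 = EC BD 9A.
Offset 18: leading byte 0xE3 = 11100011 → 3-byte char #7 = E3 A5 92.
Offset 21: leading byte 0xE2 = 11100010 → 3-byte char #8 = E2 89 AD.
Offset 24: leading byte 0x24 = 00100100 → 1-byte char #9 = 24.
Offset 25: leading byte 0xE0 = 11100000 → 3-byte char #10 = E0 BD AC.
Leading byte 0xE0 = 11100000 matches 1110xxxx → 3-byte sequence.
Byte 1: 0xE0 = 11100000, payload 0000 (4 bits).
Byte 2: 0xBD = 10111101 (10xxxxxx ✓), payload 111101.
Byte 3: 0xAC = 10101100 (10xxxxxx ✓), payload 101100.
Concatenate: 0000111101101100 = 0xF6C (16 bits → U+0F6C).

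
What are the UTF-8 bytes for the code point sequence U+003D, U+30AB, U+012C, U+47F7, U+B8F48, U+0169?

U+003D: 1-byte form → 3D.
U+30AB: 3-byte form → E3 82 AB.
U+012C: 2-byte form → C4 AC.
U+47F7: 3-byte form → E4 9F B7.
U+B8F48: 4-byte form → F2 B8 BD 88.
U+0169: 2-byte form → C5 A9.
Concatenated (15 bytes): 3D E3 82 AB C4 AC E4 9F B7 F2 B8 BD 88 C5 A9.

3D E3 82 AB C4 AC E4 9F B7 F2 B8 BD 88 C5 A9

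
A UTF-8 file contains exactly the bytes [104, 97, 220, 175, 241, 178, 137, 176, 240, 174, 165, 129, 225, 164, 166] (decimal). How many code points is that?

6

Byte at offset 0: 0x68 = 01101000 → 1-byte char (#1). Advance 1.
Byte at offset 1: 0x61 = 01100001 → 1-byte char (#2). Advance 1.
Byte at offset 2: 0xDC = 11011100 → 2-byte char (#3). Advance 2.
Byte at offset 4: 0xF1 = 11110001 → 4-byte char (#4). Advance 4.
Byte at offset 8: 0xF0 = 11110000 → 4-byte char (#5). Advance 4.
Byte at offset 12: 0xE1 = 11100001 → 3-byte char (#6). Advance 3.
Reached end at offset 15 after 6 code points.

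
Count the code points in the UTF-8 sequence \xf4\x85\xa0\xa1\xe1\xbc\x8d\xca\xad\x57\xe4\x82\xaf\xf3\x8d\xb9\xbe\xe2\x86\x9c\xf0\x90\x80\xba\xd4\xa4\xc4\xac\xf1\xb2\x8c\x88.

Byte at offset 0: 0xF4 = 11110100 → 4-byte char (#1). Advance 4.
Byte at offset 4: 0xE1 = 11100001 → 3-byte char (#2). Advance 3.
Byte at offset 7: 0xCA = 11001010 → 2-byte char (#3). Advance 2.
Byte at offset 9: 0x57 = 01010111 → 1-byte char (#4). Advance 1.
Byte at offset 10: 0xE4 = 11100100 → 3-byte char (#5). Advance 3.
Byte at offset 13: 0xF3 = 11110011 → 4-byte char (#6). Advance 4.
Byte at offset 17: 0xE2 = 11100010 → 3-byte char (#7). Advance 3.
Byte at offset 20: 0xF0 = 11110000 → 4-byte char (#8). Advance 4.
Byte at offset 24: 0xD4 = 11010100 → 2-byte char (#9). Advance 2.
Byte at offset 26: 0xC4 = 11000100 → 2-byte char (#10). Advance 2.
Byte at offset 28: 0xF1 = 11110001 → 4-byte char (#11). Advance 4.
Reached end at offset 32 after 11 code points.

11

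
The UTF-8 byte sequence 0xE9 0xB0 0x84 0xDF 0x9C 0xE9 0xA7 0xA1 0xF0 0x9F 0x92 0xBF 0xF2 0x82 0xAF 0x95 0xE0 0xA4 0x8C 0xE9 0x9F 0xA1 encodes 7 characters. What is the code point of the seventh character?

Offset 0: leading byte 0xE9 = 11101001 → 3-byte char #1 = E9 B0 84.
Offset 3: leading byte 0xDF = 11011111 → 2-byte char #2 = DF 9C.
Offset 5: leading byte 0xE9 = 11101001 → 3-byte char #3 = E9 A7 A1.
Offset 8: leading byte 0xF0 = 11110000 → 4-byte char #4 = F0 9F 92 BF.
Offset 12: leading byte 0xF2 = 11110010 → 4-byte char #5 = F2 82 AF 95.
Offset 16: leading byte 0xE0 = 11100000 → 3-byte char #6 = E0 A4 8C.
Offset 19: leading byte 0xE9 = 11101001 → 3-byte char #7 = E9 9F A1.
Leading byte 0xE9 = 11101001 matches 1110xxxx → 3-byte sequence.
Byte 1: 0xE9 = 11101001, payload 1001 (4 bits).
Byte 2: 0x9F = 10011111 (10xxxxxx ✓), payload 011111.
Byte 3: 0xA1 = 10100001 (10xxxxxx ✓), payload 100001.
Concatenate: 1001011111100001 = 0x97E1 (16 bits → U+97E1).

U+97E1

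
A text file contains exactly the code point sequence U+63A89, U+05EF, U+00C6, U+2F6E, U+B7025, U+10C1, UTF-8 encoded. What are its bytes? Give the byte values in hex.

U+63A89: 4-byte form → F1 A3 AA 89.
U+05EF: 2-byte form → D7 AF.
U+00C6: 2-byte form → C3 86.
U+2F6E: 3-byte form → E2 BD AE.
U+B7025: 4-byte form → F2 B7 80 A5.
U+10C1: 3-byte form → E1 83 81.
Concatenated (18 bytes): F1 A3 AA 89 D7 AF C3 86 E2 BD AE F2 B7 80 A5 E1 83 81.

F1 A3 AA 89 D7 AF C3 86 E2 BD AE F2 B7 80 A5 E1 83 81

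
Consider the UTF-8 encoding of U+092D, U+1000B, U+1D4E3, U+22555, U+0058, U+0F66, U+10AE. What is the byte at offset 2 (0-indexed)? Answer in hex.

U+092D → 3-byte form E0 A4 AD at offsets 0–2.
Offset 2 falls in char 1's range; it's byte 3 of E0 A4 AD = 0xAD.

0xAD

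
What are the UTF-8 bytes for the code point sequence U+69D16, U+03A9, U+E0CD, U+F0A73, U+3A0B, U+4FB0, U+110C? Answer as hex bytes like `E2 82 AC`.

F1 A9 B4 96 CE A9 EE 83 8D F3 B0 A9 B3 E3 A8 8B E4 BE B0 E1 84 8C

U+69D16: 4-byte form → F1 A9 B4 96.
U+03A9: 2-byte form → CE A9.
U+E0CD: 3-byte form → EE 83 8D.
U+F0A73: 4-byte form → F3 B0 A9 B3.
U+3A0B: 3-byte form → E3 A8 8B.
U+4FB0: 3-byte form → E4 BE B0.
U+110C: 3-byte form → E1 84 8C.
Concatenated (22 bytes): F1 A9 B4 96 CE A9 EE 83 8D F3 B0 A9 B3 E3 A8 8B E4 BE B0 E1 84 8C.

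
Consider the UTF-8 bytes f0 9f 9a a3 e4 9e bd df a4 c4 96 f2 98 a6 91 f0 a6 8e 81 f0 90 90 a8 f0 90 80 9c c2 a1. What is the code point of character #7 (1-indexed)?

U+10428

Offset 0: leading byte 0xF0 = 11110000 → 4-byte char #1 = F0 9F 9A A3.
Offset 4: leading byte 0xE4 = 11100100 → 3-byte char #2 = E4 9E BD.
Offset 7: leading byte 0xDF = 11011111 → 2-byte char #3 = DF A4.
Offset 9: leading byte 0xC4 = 11000100 → 2-byte char #4 = C4 96.
Offset 11: leading byte 0xF2 = 11110010 → 4-byte char #5 = F2 98 A6 91.
Offset 15: leading byte 0xF0 = 11110000 → 4-byte char #6 = F0 A6 8E 81.
Offset 19: leading byte 0xF0 = 11110000 → 4-byte char #7 = F0 90 90 A8.
Leading byte 0xF0 = 11110000 matches 11110xxx → 4-byte sequence.
Byte 1: 0xF0 = 11110000, payload 000 (3 bits).
Byte 2: 0x90 = 10010000 (10xxxxxx ✓), payload 010000.
Byte 3: 0x90 = 10010000 (10xxxxxx ✓), payload 010000.
Byte 4: 0xA8 = 10101000 (10xxxxxx ✓), payload 101000.
Concatenate: 000010000010000101000 = 0x10428 (21 bits → U+10428).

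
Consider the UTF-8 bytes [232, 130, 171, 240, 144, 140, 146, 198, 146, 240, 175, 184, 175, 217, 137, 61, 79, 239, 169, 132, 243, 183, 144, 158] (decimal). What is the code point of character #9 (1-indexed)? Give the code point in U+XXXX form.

Offset 0: leading byte 0xE8 = 11101000 → 3-byte char #1 = E8 82 AB.
Offset 3: leading byte 0xF0 = 11110000 → 4-byte char #2 = F0 90 8C 92.
Offset 7: leading byte 0xC6 = 11000110 → 2-byte char #3 = C6 92.
Offset 9: leading byte 0xF0 = 11110000 → 4-byte char #4 = F0 AF B8 AF.
Offset 13: leading byte 0xD9 = 11011001 → 2-byte char #5 = D9 89.
Offset 15: leading byte 0x3D = 00111101 → 1-byte char #6 = 3D.
Offset 16: leading byte 0x4F = 01001111 → 1-byte char #7 = 4F.
Offset 17: leading byte 0xEF = 11101111 → 3-byte char #8 = EF A9 84.
Offset 20: leading byte 0xF3 = 11110011 → 4-byte char #9 = F3 B7 90 9E.
Leading byte 0xF3 = 11110011 matches 11110xxx → 4-byte sequence.
Byte 1: 0xF3 = 11110011, payload 011 (3 bits).
Byte 2: 0xB7 = 10110111 (10xxxxxx ✓), payload 110111.
Byte 3: 0x90 = 10010000 (10xxxxxx ✓), payload 010000.
Byte 4: 0x9E = 10011110 (10xxxxxx ✓), payload 011110.
Concatenate: 011110111010000011110 = 0xF741E (21 bits → U+F741E).

U+F741E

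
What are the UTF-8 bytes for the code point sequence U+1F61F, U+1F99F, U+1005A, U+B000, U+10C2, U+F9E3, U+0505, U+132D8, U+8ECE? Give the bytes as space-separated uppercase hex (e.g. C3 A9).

F0 9F 98 9F F0 9F A6 9F F0 90 81 9A EB 80 80 E1 83 82 EF A7 A3 D4 85 F0 93 8B 98 E8 BB 8E

U+1F61F: 4-byte form → F0 9F 98 9F.
U+1F99F: 4-byte form → F0 9F A6 9F.
U+1005A: 4-byte form → F0 90 81 9A.
U+B000: 3-byte form → EB 80 80.
U+10C2: 3-byte form → E1 83 82.
U+F9E3: 3-byte form → EF A7 A3.
U+0505: 2-byte form → D4 85.
U+132D8: 4-byte form → F0 93 8B 98.
U+8ECE: 3-byte form → E8 BB 8E.
Concatenated (30 bytes): F0 9F 98 9F F0 9F A6 9F F0 90 81 9A EB 80 80 E1 83 82 EF A7 A3 D4 85 F0 93 8B 98 E8 BB 8E.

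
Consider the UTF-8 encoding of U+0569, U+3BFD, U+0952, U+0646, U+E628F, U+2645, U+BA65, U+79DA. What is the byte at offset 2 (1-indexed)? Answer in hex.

0xA9

1-indexed offset 2 is 0-indexed offset 1.
U+0569 → 2-byte form D5 A9 at offsets 0–1.
Offset 1 falls in char 1's range; it's byte 2 of D5 A9 = 0xA9.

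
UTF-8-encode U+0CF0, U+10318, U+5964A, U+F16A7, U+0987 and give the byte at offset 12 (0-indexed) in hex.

0xB1

U+0CF0 → 3-byte form E0 B3 B0 at offsets 0–2.
U+10318 → 4-byte form F0 90 8C 98 at offsets 3–6.
U+5964A → 4-byte form F1 99 99 8A at offsets 7–10.
U+F16A7 → 4-byte form F3 B1 9A A7 at offsets 11–14.
Offset 12 falls in char 4's range; it's byte 2 of F3 B1 9A A7 = 0xB1.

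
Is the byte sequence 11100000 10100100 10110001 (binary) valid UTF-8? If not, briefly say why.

valid

Leading byte 0xE0 = 11100000 → 3-byte form.
Continuation bytes 0xA4=10100100, 0xB1=10110001 all match 10xxxxxx.
Decoded value 0x931 is ≥ 0x800 (shortest form) and not a surrogate.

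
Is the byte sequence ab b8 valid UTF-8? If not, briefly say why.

Byte 0xAB = 10101011 has the form 10xxxxxx — a continuation byte — but there is no preceding leading byte.

invalid (continuation byte with no leading byte)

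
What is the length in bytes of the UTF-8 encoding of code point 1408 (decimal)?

2

U+0580 = 0x580. UTF-8 uses 1 byte below 0x80, 2 below 0x800, 3 below 0x10000, 4 up to 0x10FFFF. 0x580 is in U+0080–U+07FF → 2 bytes.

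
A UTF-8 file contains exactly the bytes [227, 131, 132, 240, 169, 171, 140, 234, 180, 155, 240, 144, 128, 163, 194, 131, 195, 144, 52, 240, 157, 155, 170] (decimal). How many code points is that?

8

Byte at offset 0: 0xE3 = 11100011 → 3-byte char (#1). Advance 3.
Byte at offset 3: 0xF0 = 11110000 → 4-byte char (#2). Advance 4.
Byte at offset 7: 0xEA = 11101010 → 3-byte char (#3). Advance 3.
Byte at offset 10: 0xF0 = 11110000 → 4-byte char (#4). Advance 4.
Byte at offset 14: 0xC2 = 11000010 → 2-byte char (#5). Advance 2.
Byte at offset 16: 0xC3 = 11000011 → 2-byte char (#6). Advance 2.
Byte at offset 18: 0x34 = 00110100 → 1-byte char (#7). Advance 1.
Byte at offset 19: 0xF0 = 11110000 → 4-byte char (#8). Advance 4.
Reached end at offset 23 after 8 code points.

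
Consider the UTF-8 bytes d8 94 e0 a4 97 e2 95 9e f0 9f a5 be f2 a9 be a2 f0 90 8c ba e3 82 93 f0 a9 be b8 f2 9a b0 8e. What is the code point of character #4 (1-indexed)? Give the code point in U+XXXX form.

Offset 0: leading byte 0xD8 = 11011000 → 2-byte char #1 = D8 94.
Offset 2: leading byte 0xE0 = 11100000 → 3-byte char #2 = E0 A4 97.
Offset 5: leading byte 0xE2 = 11100010 → 3-byte char #3 = E2 95 9E.
Offset 8: leading byte 0xF0 = 11110000 → 4-byte char #4 = F0 9F A5 BE.
Leading byte 0xF0 = 11110000 matches 11110xxx → 4-byte sequence.
Byte 1: 0xF0 = 11110000, payload 000 (3 bits).
Byte 2: 0x9F = 10011111 (10xxxxxx ✓), payload 011111.
Byte 3: 0xA5 = 10100101 (10xxxxxx ✓), payload 100101.
Byte 4: 0xBE = 10111110 (10xxxxxx ✓), payload 111110.
Concatenate: 000011111100101111110 = 0x1F97E (21 bits → U+1F97E).

U+1F97E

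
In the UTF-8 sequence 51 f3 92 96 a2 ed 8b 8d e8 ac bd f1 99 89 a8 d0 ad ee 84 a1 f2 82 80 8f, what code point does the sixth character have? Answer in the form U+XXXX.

Offset 0: leading byte 0x51 = 01010001 → 1-byte char #1 = 51.
Offset 1: leading byte 0xF3 = 11110011 → 4-byte char #2 = F3 92 96 A2.
Offset 5: leading byte 0xED = 11101101 → 3-byte char #3 = ED 8B 8D.
Offset 8: leading byte 0xE8 = 11101000 → 3-byte char #4 = E8 AC BD.
Offset 11: leading byte 0xF1 = 11110001 → 4-byte char #5 = F1 99 89 A8.
Offset 15: leading byte 0xD0 = 11010000 → 2-byte char #6 = D0 AD.
Leading byte 0xD0 = 11010000 matches 110xxxxx → 2-byte sequence.
Byte 1: 0xD0 = 11010000, payload 10000 (5 bits).
Byte 2: 0xAD = 10101101 (10xxxxxx ✓), payload 101101.
Concatenate: 10000101101 = 0x42D (11 bits → U+042D).

U+042D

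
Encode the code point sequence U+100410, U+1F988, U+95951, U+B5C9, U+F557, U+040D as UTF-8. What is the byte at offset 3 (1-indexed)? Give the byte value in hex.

1-indexed offset 3 is 0-indexed offset 2.
U+100410 → 4-byte form F4 80 90 90 at offsets 0–3.
Offset 2 falls in char 1's range; it's byte 3 of F4 80 90 90 = 0x90.

0x90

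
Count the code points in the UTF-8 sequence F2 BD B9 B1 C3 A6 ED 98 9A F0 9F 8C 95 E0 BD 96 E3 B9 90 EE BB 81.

7

Byte at offset 0: 0xF2 = 11110010 → 4-byte char (#1). Advance 4.
Byte at offset 4: 0xC3 = 11000011 → 2-byte char (#2). Advance 2.
Byte at offset 6: 0xED = 11101101 → 3-byte char (#3). Advance 3.
Byte at offset 9: 0xF0 = 11110000 → 4-byte char (#4). Advance 4.
Byte at offset 13: 0xE0 = 11100000 → 3-byte char (#5). Advance 3.
Byte at offset 16: 0xE3 = 11100011 → 3-byte char (#6). Advance 3.
Byte at offset 19: 0xEE = 11101110 → 3-byte char (#7). Advance 3.
Reached end at offset 22 after 7 code points.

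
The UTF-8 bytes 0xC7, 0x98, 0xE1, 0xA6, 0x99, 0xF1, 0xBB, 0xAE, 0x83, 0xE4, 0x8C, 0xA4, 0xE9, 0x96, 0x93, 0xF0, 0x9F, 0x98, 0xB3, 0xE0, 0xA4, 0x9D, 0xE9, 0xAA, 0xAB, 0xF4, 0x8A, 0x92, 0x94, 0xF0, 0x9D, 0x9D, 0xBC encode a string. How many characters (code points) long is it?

Byte at offset 0: 0xC7 = 11000111 → 2-byte char (#1). Advance 2.
Byte at offset 2: 0xE1 = 11100001 → 3-byte char (#2). Advance 3.
Byte at offset 5: 0xF1 = 11110001 → 4-byte char (#3). Advance 4.
Byte at offset 9: 0xE4 = 11100100 → 3-byte char (#4). Advance 3.
Byte at offset 12: 0xE9 = 11101001 → 3-byte char (#5). Advance 3.
Byte at offset 15: 0xF0 = 11110000 → 4-byte char (#6). Advance 4.
Byte at offset 19: 0xE0 = 11100000 → 3-byte char (#7). Advance 3.
Byte at offset 22: 0xE9 = 11101001 → 3-byte char (#8). Advance 3.
Byte at offset 25: 0xF4 = 11110100 → 4-byte char (#9). Advance 4.
Byte at offset 29: 0xF0 = 11110000 → 4-byte char (#10). Advance 4.
Reached end at offset 33 after 10 code points.

10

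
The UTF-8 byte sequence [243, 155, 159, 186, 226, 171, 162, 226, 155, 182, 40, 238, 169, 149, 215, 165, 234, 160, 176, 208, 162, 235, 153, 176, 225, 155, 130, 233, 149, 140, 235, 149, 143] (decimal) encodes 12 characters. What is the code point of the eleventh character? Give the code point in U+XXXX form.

U+954C

Offset 0: leading byte 0xF3 = 11110011 → 4-byte char #1 = F3 9B 9F BA.
Offset 4: leading byte 0xE2 = 11100010 → 3-byte char #2 = E2 AB A2.
Offset 7: leading byte 0xE2 = 11100010 → 3-byte char #3 = E2 9B B6.
Offset 10: leading byte 0x28 = 00101000 → 1-byte char #4 = 28.
Offset 11: leading byte 0xEE = 11101110 → 3-byte char #5 = EE A9 95.
Offset 14: leading byte 0xD7 = 11010111 → 2-byte char #6 = D7 A5.
Offset 16: leading byte 0xEA = 11101010 → 3-byte char #7 = EA A0 B0.
Offset 19: leading byte 0xD0 = 11010000 → 2-byte char #8 = D0 A2.
Offset 21: leading byte 0xEB = 11101011 → 3-byte char #9 = EB 99 B0.
Offset 24: leading byte 0xE1 = 11100001 → 3-byte char #10 = E1 9B 82.
Offset 27: leading byte 0xE9 = 11101001 → 3-byte char #11 = E9 95 8C.
Leading byte 0xE9 = 11101001 matches 1110xxxx → 3-byte sequence.
Byte 1: 0xE9 = 11101001, payload 1001 (4 bits).
Byte 2: 0x95 = 10010101 (10xxxxxx ✓), payload 010101.
Byte 3: 0x8C = 10001100 (10xxxxxx ✓), payload 001100.
Concatenate: 1001010101001100 = 0x954C (16 bits → U+954C).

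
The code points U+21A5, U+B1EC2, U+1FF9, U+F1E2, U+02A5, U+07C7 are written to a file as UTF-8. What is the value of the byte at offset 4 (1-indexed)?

0xF2

1-indexed offset 4 is 0-indexed offset 3.
U+21A5 → 3-byte form E2 86 A5 at offsets 0–2.
U+B1EC2 → 4-byte form F2 B1 BB 82 at offsets 3–6.
Offset 3 falls in char 2's range; it's byte 1 of F2 B1 BB 82 = 0xF2.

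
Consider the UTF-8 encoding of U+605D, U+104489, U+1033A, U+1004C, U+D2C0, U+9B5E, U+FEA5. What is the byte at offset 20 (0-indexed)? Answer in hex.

0x9E

U+605D → 3-byte form E6 81 9D at offsets 0–2.
U+104489 → 4-byte form F4 84 92 89 at offsets 3–6.
U+1033A → 4-byte form F0 90 8C BA at offsets 7–10.
U+1004C → 4-byte form F0 90 81 8C at offsets 11–14.
U+D2C0 → 3-byte form ED 8B 80 at offsets 15–17.
U+9B5E → 3-byte form E9 AD 9E at offsets 18–20.
Offset 20 falls in char 6's range; it's byte 3 of E9 AD 9E = 0x9E.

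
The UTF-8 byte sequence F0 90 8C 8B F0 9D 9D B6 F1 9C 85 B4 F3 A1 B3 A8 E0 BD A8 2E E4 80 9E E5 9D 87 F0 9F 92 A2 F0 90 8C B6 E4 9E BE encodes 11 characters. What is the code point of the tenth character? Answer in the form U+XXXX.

U+10336

Offset 0: leading byte 0xF0 = 11110000 → 4-byte char #1 = F0 90 8C 8B.
Offset 4: leading byte 0xF0 = 11110000 → 4-byte char #2 = F0 9D 9D B6.
Offset 8: leading byte 0xF1 = 11110001 → 4-byte char #3 = F1 9C 85 B4.
Offset 12: leading byte 0xF3 = 11110011 → 4-byte char #4 = F3 A1 B3 A8.
Offset 16: leading byte 0xE0 = 11100000 → 3-byte char #5 = E0 BD A8.
Offset 19: leading byte 0x2E = 00101110 → 1-byte char #6 = 2E.
Offset 20: leading byte 0xE4 = 11100100 → 3-byte char #7 = E4 80 9E.
Offset 23: leading byte 0xE5 = 11100101 → 3-byte char #8 = E5 9D 87.
Offset 26: leading byte 0xF0 = 11110000 → 4-byte char #9 = F0 9F 92 A2.
Offset 30: leading byte 0xF0 = 11110000 → 4-byte char #10 = F0 90 8C B6.
Leading byte 0xF0 = 11110000 matches 11110xxx → 4-byte sequence.
Byte 1: 0xF0 = 11110000, payload 000 (3 bits).
Byte 2: 0x90 = 10010000 (10xxxxxx ✓), payload 010000.
Byte 3: 0x8C = 10001100 (10xxxxxx ✓), payload 001100.
Byte 4: 0xB6 = 10110110 (10xxxxxx ✓), payload 110110.
Concatenate: 000010000001100110110 = 0x10336 (21 bits → U+10336).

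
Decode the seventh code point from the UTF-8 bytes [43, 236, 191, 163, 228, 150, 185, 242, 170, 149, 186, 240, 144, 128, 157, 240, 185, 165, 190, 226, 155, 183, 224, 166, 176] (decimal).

Offset 0: leading byte 0x2B = 00101011 → 1-byte char #1 = 2B.
Offset 1: leading byte 0xEC = 11101100 → 3-byte char #2 = EC BF A3.
Offset 4: leading byte 0xE4 = 11100100 → 3-byte char #3 = E4 96 B9.
Offset 7: leading byte 0xF2 = 11110010 → 4-byte char #4 = F2 AA 95 BA.
Offset 11: leading byte 0xF0 = 11110000 → 4-byte char #5 = F0 90 80 9D.
Offset 15: leading byte 0xF0 = 11110000 → 4-byte char #6 = F0 B9 A5 BE.
Offset 19: leading byte 0xE2 = 11100010 → 3-byte char #7 = E2 9B B7.
Leading byte 0xE2 = 11100010 matches 1110xxxx → 3-byte sequence.
Byte 1: 0xE2 = 11100010, payload 0010 (4 bits).
Byte 2: 0x9B = 10011011 (10xxxxxx ✓), payload 011011.
Byte 3: 0xB7 = 10110111 (10xxxxxx ✓), payload 110111.
Concatenate: 0010011011110111 = 0x26F7 (16 bits → U+26F7).

U+26F7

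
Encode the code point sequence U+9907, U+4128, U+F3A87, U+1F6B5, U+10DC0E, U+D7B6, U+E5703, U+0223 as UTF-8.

U+9907: 3-byte form → E9 A4 87.
U+4128: 3-byte form → E4 84 A8.
U+F3A87: 4-byte form → F3 B3 AA 87.
U+1F6B5: 4-byte form → F0 9F 9A B5.
U+10DC0E: 4-byte form → F4 8D B0 8E.
U+D7B6: 3-byte form → ED 9E B6.
U+E5703: 4-byte form → F3 A5 9C 83.
U+0223: 2-byte form → C8 A3.
Concatenated (27 bytes): E9 A4 87 E4 84 A8 F3 B3 AA 87 F0 9F 9A B5 F4 8D B0 8E ED 9E B6 F3 A5 9C 83 C8 A3.

E9 A4 87 E4 84 A8 F3 B3 AA 87 F0 9F 9A B5 F4 8D B0 8E ED 9E B6 F3 A5 9C 83 C8 A3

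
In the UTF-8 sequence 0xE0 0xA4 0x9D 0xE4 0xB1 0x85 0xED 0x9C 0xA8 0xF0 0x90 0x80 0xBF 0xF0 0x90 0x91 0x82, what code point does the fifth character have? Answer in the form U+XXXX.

U+10442

Offset 0: leading byte 0xE0 = 11100000 → 3-byte char #1 = E0 A4 9D.
Offset 3: leading byte 0xE4 = 11100100 → 3-byte char #2 = E4 B1 85.
Offset 6: leading byte 0xED = 11101101 → 3-byte char #3 = ED 9C A8.
Offset 9: leading byte 0xF0 = 11110000 → 4-byte char #4 = F0 90 80 BF.
Offset 13: leading byte 0xF0 = 11110000 → 4-byte char #5 = F0 90 91 82.
Leading byte 0xF0 = 11110000 matches 11110xxx → 4-byte sequence.
Byte 1: 0xF0 = 11110000, payload 000 (3 bits).
Byte 2: 0x90 = 10010000 (10xxxxxx ✓), payload 010000.
Byte 3: 0x91 = 10010001 (10xxxxxx ✓), payload 010001.
Byte 4: 0x82 = 10000010 (10xxxxxx ✓), payload 000010.
Concatenate: 000010000010001000010 = 0x10442 (21 bits → U+10442).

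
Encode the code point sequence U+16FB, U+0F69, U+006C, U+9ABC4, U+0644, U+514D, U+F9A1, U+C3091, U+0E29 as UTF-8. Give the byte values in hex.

E1 9B BB E0 BD A9 6C F2 9A AF 84 D9 84 E5 85 8D EF A6 A1 F3 83 82 91 E0 B8 A9

U+16FB: 3-byte form → E1 9B BB.
U+0F69: 3-byte form → E0 BD A9.
U+006C: 1-byte form → 6C.
U+9ABC4: 4-byte form → F2 9A AF 84.
U+0644: 2-byte form → D9 84.
U+514D: 3-byte form → E5 85 8D.
U+F9A1: 3-byte form → EF A6 A1.
U+C3091: 4-byte form → F3 83 82 91.
U+0E29: 3-byte form → E0 B8 A9.
Concatenated (26 bytes): E1 9B BB E0 BD A9 6C F2 9A AF 84 D9 84 E5 85 8D EF A6 A1 F3 83 82 91 E0 B8 A9.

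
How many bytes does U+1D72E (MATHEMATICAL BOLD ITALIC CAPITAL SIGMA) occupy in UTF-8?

4

U+1D72E = 0x1D72E. UTF-8 uses 1 byte below 0x80, 2 below 0x800, 3 below 0x10000, 4 up to 0x10FFFF. 0x1D72E is in U+10000–U+10FFFF → 4 bytes.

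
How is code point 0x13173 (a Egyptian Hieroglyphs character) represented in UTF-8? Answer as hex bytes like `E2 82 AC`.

U+13173 = 0x13173 = 78195 decimal. In range U+10000–U+10FFFF → 4-byte form: 11110xxx 10xxxxxx 10xxxxxx 10xxxxxx.
Binary (21 bits): 000010011000101110011.
Split 3+6+6+6: 000 | 010011 | 000101 | 110011.
Byte 1: 11110000 = 0xF0.
Byte 2: 10010011 = 0x93.
Byte 3: 10000101 = 0x85.
Byte 4: 10110011 = 0xB3.

F0 93 85 B3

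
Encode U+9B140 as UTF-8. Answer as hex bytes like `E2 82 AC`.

U+9B140 = 0x9B140 = 635200 decimal. In range U+10000–U+10FFFF → 4-byte form: 11110xxx 10xxxxxx 10xxxxxx 10xxxxxx.
Binary (21 bits): 010011011000101000000.
Split 3+6+6+6: 010 | 011011 | 000101 | 000000.
Byte 1: 11110010 = 0xF2.
Byte 2: 10011011 = 0x9B.
Byte 3: 10000101 = 0x85.
Byte 4: 10000000 = 0x80.

F2 9B 85 80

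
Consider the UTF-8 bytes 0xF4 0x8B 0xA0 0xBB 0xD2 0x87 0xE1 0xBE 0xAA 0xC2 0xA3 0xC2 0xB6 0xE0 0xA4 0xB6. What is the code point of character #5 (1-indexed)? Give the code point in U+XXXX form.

U+00B6

Offset 0: leading byte 0xF4 = 11110100 → 4-byte char #1 = F4 8B A0 BB.
Offset 4: leading byte 0xD2 = 11010010 → 2-byte char #2 = D2 87.
Offset 6: leading byte 0xE1 = 11100001 → 3-byte char #3 = E1 BE AA.
Offset 9: leading byte 0xC2 = 11000010 → 2-byte char #4 = C2 A3.
Offset 11: leading byte 0xC2 = 11000010 → 2-byte char #5 = C2 B6.
Leading byte 0xC2 = 11000010 matches 110xxxxx → 2-byte sequence.
Byte 1: 0xC2 = 11000010, payload 00010 (5 bits).
Byte 2: 0xB6 = 10110110 (10xxxxxx ✓), payload 110110.
Concatenate: 00010110110 = 0xB6 (11 bits → U+00B6).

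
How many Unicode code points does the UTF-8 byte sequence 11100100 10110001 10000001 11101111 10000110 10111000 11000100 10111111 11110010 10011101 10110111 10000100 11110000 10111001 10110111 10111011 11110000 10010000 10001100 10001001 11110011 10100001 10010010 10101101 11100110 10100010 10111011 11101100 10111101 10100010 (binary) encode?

9

Byte at offset 0: 0xE4 = 11100100 → 3-byte char (#1). Advance 3.
Byte at offset 3: 0xEF = 11101111 → 3-byte char (#2). Advance 3.
Byte at offset 6: 0xC4 = 11000100 → 2-byte char (#3). Advance 2.
Byte at offset 8: 0xF2 = 11110010 → 4-byte char (#4). Advance 4.
Byte at offset 12: 0xF0 = 11110000 → 4-byte char (#5). Advance 4.
Byte at offset 16: 0xF0 = 11110000 → 4-byte char (#6). Advance 4.
Byte at offset 20: 0xF3 = 11110011 → 4-byte char (#7). Advance 4.
Byte at offset 24: 0xE6 = 11100110 → 3-byte char (#8). Advance 3.
Byte at offset 27: 0xEC = 11101100 → 3-byte char (#9). Advance 3.
Reached end at offset 30 after 9 code points.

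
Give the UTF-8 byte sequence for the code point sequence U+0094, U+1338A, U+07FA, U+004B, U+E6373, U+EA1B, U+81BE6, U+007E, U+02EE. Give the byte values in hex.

C2 94 F0 93 8E 8A DF BA 4B F3 A6 8D B3 EE A8 9B F2 81 AF A6 7E CB AE

U+0094: 2-byte form → C2 94.
U+1338A: 4-byte form → F0 93 8E 8A.
U+07FA: 2-byte form → DF BA.
U+004B: 1-byte form → 4B.
U+E6373: 4-byte form → F3 A6 8D B3.
U+EA1B: 3-byte form → EE A8 9B.
U+81BE6: 4-byte form → F2 81 AF A6.
U+007E: 1-byte form → 7E.
U+02EE: 2-byte form → CB AE.
Concatenated (23 bytes): C2 94 F0 93 8E 8A DF BA 4B F3 A6 8D B3 EE A8 9B F2 81 AF A6 7E CB AE.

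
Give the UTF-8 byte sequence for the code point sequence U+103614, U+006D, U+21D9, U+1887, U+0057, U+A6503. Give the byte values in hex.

U+103614: 4-byte form → F4 83 98 94.
U+006D: 1-byte form → 6D.
U+21D9: 3-byte form → E2 87 99.
U+1887: 3-byte form → E1 A2 87.
U+0057: 1-byte form → 57.
U+A6503: 4-byte form → F2 A6 94 83.
Concatenated (16 bytes): F4 83 98 94 6D E2 87 99 E1 A2 87 57 F2 A6 94 83.

F4 83 98 94 6D E2 87 99 E1 A2 87 57 F2 A6 94 83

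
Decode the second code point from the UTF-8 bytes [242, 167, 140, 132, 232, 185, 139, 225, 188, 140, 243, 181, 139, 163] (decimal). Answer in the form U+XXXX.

Offset 0: leading byte 0xF2 = 11110010 → 4-byte char #1 = F2 A7 8C 84.
Offset 4: leading byte 0xE8 = 11101000 → 3-byte char #2 = E8 B9 8B.
Leading byte 0xE8 = 11101000 matches 1110xxxx → 3-byte sequence.
Byte 1: 0xE8 = 11101000, payload 1000 (4 bits).
Byte 2: 0xB9 = 10111001 (10xxxxxx ✓), payload 111001.
Byte 3: 0x8B = 10001011 (10xxxxxx ✓), payload 001011.
Concatenate: 1000111001001011 = 0x8E4B (16 bits → U+8E4B).

U+8E4B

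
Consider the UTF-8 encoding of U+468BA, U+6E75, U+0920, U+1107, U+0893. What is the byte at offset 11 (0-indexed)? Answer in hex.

0x84

U+468BA → 4-byte form F1 86 A2 BA at offsets 0–3.
U+6E75 → 3-byte form E6 B9 B5 at offsets 4–6.
U+0920 → 3-byte form E0 A4 A0 at offsets 7–9.
U+1107 → 3-byte form E1 84 87 at offsets 10–12.
Offset 11 falls in char 4's range; it's byte 2 of E1 84 87 = 0x84.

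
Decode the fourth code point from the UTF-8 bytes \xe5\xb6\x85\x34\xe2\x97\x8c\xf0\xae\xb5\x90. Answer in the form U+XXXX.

Offset 0: leading byte 0xE5 = 11100101 → 3-byte char #1 = E5 B6 85.
Offset 3: leading byte 0x34 = 00110100 → 1-byte char #2 = 34.
Offset 4: leading byte 0xE2 = 11100010 → 3-byte char #3 = E2 97 8C.
Offset 7: leading byte 0xF0 = 11110000 → 4-byte char #4 = F0 AE B5 90.
Leading byte 0xF0 = 11110000 matches 11110xxx → 4-byte sequence.
Byte 1: 0xF0 = 11110000, payload 000 (3 bits).
Byte 2: 0xAE = 10101110 (10xxxxxx ✓), payload 101110.
Byte 3: 0xB5 = 10110101 (10xxxxxx ✓), payload 110101.
Byte 4: 0x90 = 10010000 (10xxxxxx ✓), payload 010000.
Concatenate: 000101110110101010000 = 0x2ED50 (21 bits → U+2ED50).

U+2ED50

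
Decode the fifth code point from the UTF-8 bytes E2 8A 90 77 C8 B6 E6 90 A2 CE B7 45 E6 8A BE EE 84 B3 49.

U+03B7

Offset 0: leading byte 0xE2 = 11100010 → 3-byte char #1 = E2 8A 90.
Offset 3: leading byte 0x77 = 01110111 → 1-byte char #2 = 77.
Offset 4: leading byte 0xC8 = 11001000 → 2-byte char #3 = C8 B6.
Offset 6: leading byte 0xE6 = 11100110 → 3-byte char #4 = E6 90 A2.
Offset 9: leading byte 0xCE = 11001110 → 2-byte char #5 = CE B7.
Leading byte 0xCE = 11001110 matches 110xxxxx → 2-byte sequence.
Byte 1: 0xCE = 11001110, payload 01110 (5 bits).
Byte 2: 0xB7 = 10110111 (10xxxxxx ✓), payload 110111.
Concatenate: 01110110111 = 0x3B7 (11 bits → U+03B7).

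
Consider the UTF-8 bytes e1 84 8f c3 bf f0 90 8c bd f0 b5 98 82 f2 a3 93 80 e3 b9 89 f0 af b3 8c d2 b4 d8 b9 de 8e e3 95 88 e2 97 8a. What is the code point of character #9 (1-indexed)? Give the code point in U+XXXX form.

U+0639

Offset 0: leading byte 0xE1 = 11100001 → 3-byte char #1 = E1 84 8F.
Offset 3: leading byte 0xC3 = 11000011 → 2-byte char #2 = C3 BF.
Offset 5: leading byte 0xF0 = 11110000 → 4-byte char #3 = F0 90 8C BD.
Offset 9: leading byte 0xF0 = 11110000 → 4-byte char #4 = F0 B5 98 82.
Offset 13: leading byte 0xF2 = 11110010 → 4-byte char #5 = F2 A3 93 80.
Offset 17: leading byte 0xE3 = 11100011 → 3-byte char #6 = E3 B9 89.
Offset 20: leading byte 0xF0 = 11110000 → 4-byte char #7 = F0 AF B3 8C.
Offset 24: leading byte 0xD2 = 11010010 → 2-byte char #8 = D2 B4.
Offset 26: leading byte 0xD8 = 11011000 → 2-byte char #9 = D8 B9.
Leading byte 0xD8 = 11011000 matches 110xxxxx → 2-byte sequence.
Byte 1: 0xD8 = 11011000, payload 11000 (5 bits).
Byte 2: 0xB9 = 10111001 (10xxxxxx ✓), payload 111001.
Concatenate: 11000111001 = 0x639 (11 bits → U+0639).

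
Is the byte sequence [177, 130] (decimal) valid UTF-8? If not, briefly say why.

Byte 0xB1 = 10110001 has the form 10xxxxxx — a continuation byte — but there is no preceding leading byte.

invalid (continuation byte with no leading byte)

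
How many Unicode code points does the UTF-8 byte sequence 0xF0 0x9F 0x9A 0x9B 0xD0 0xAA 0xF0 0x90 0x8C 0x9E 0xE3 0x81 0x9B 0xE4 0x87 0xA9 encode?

5

Byte at offset 0: 0xF0 = 11110000 → 4-byte char (#1). Advance 4.
Byte at offset 4: 0xD0 = 11010000 → 2-byte char (#2). Advance 2.
Byte at offset 6: 0xF0 = 11110000 → 4-byte char (#3). Advance 4.
Byte at offset 10: 0xE3 = 11100011 → 3-byte char (#4). Advance 3.
Byte at offset 13: 0xE4 = 11100100 → 3-byte char (#5). Advance 3.
Reached end at offset 16 after 5 code points.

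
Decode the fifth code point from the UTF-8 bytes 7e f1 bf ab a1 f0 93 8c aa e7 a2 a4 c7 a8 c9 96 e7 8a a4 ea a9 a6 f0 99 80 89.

Offset 0: leading byte 0x7E = 01111110 → 1-byte char #1 = 7E.
Offset 1: leading byte 0xF1 = 11110001 → 4-byte char #2 = F1 BF AB A1.
Offset 5: leading byte 0xF0 = 11110000 → 4-byte char #3 = F0 93 8C AA.
Offset 9: leading byte 0xE7 = 11100111 → 3-byte char #4 = E7 A2 A4.
Offset 12: leading byte 0xC7 = 11000111 → 2-byte char #5 = C7 A8.
Leading byte 0xC7 = 11000111 matches 110xxxxx → 2-byte sequence.
Byte 1: 0xC7 = 11000111, payload 00111 (5 bits).
Byte 2: 0xA8 = 10101000 (10xxxxxx ✓), payload 101000.
Concatenate: 00111101000 = 0x1E8 (11 bits → U+01E8).

U+01E8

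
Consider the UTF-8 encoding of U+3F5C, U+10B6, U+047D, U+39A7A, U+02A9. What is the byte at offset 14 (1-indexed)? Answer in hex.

0xA9

1-indexed offset 14 is 0-indexed offset 13.
U+3F5C → 3-byte form E3 BD 9C at offsets 0–2.
U+10B6 → 3-byte form E1 82 B6 at offsets 3–5.
U+047D → 2-byte form D1 BD at offsets 6–7.
U+39A7A → 4-byte form F0 B9 A9 BA at offsets 8–11.
U+02A9 → 2-byte form CA A9 at offsets 12–13.
Offset 13 falls in char 5's range; it's byte 2 of CA A9 = 0xA9.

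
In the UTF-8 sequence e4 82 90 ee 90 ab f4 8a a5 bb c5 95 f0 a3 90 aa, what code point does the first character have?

U+4090

Offset 0: leading byte 0xE4 = 11100100 → 3-byte char #1 = E4 82 90.
Leading byte 0xE4 = 11100100 matches 1110xxxx → 3-byte sequence.
Byte 1: 0xE4 = 11100100, payload 0100 (4 bits).
Byte 2: 0x82 = 10000010 (10xxxxxx ✓), payload 000010.
Byte 3: 0x90 = 10010000 (10xxxxxx ✓), payload 010000.
Concatenate: 0100000010010000 = 0x4090 (16 bits → U+4090).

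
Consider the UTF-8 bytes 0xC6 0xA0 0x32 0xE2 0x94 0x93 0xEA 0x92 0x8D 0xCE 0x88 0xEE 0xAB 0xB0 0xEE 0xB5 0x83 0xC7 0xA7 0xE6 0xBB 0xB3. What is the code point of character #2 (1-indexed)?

Offset 0: leading byte 0xC6 = 11000110 → 2-byte char #1 = C6 A0.
Offset 2: leading byte 0x32 = 00110010 → 1-byte char #2 = 32.
Leading byte 0x32 = 00110010 matches 0xxxxxxx → 1-byte sequence.
Byte 1: 0x32 = 00110010, payload 0110010 (7 bits).
Concatenate: 0110010 = 0x32 (7 bits → U+0032).

U+0032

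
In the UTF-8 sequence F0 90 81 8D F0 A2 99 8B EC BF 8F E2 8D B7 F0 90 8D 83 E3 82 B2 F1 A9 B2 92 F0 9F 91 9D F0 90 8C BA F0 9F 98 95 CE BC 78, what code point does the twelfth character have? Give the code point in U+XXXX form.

Offset 0: leading byte 0xF0 = 11110000 → 4-byte char #1 = F0 90 81 8D.
Offset 4: leading byte 0xF0 = 11110000 → 4-byte char #2 = F0 A2 99 8B.
Offset 8: leading byte 0xEC = 11101100 → 3-byte char #3 = EC BF 8F.
Offset 11: leading byte 0xE2 = 11100010 → 3-byte char #4 = E2 8D B7.
Offset 14: leading byte 0xF0 = 11110000 → 4-byte char #5 = F0 90 8D 83.
Offset 18: leading byte 0xE3 = 11100011 → 3-byte char #6 = E3 82 B2.
Offset 21: leading byte 0xF1 = 11110001 → 4-byte char #7 = F1 A9 B2 92.
Offset 25: leading byte 0xF0 = 11110000 → 4-byte char #8 = F0 9F 91 9D.
Offset 29: leading byte 0xF0 = 11110000 → 4-byte char #9 = F0 90 8C BA.
Offset 33: leading byte 0xF0 = 11110000 → 4-byte char #10 = F0 9F 98 95.
Offset 37: leading byte 0xCE = 11001110 → 2-byte char #11 = CE BC.
Offset 39: leading byte 0x78 = 01111000 → 1-byte char #12 = 78.
Leading byte 0x78 = 01111000 matches 0xxxxxxx → 1-byte sequence.
Byte 1: 0x78 = 01111000, payload 1111000 (7 bits).
Concatenate: 1111000 = 0x78 (7 bits → U+0078).

U+0078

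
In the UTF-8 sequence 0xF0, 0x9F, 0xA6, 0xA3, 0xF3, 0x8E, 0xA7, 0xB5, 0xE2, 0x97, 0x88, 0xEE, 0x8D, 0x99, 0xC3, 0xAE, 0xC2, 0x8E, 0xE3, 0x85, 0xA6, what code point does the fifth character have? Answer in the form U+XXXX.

U+00EE

Offset 0: leading byte 0xF0 = 11110000 → 4-byte char #1 = F0 9F A6 A3.
Offset 4: leading byte 0xF3 = 11110011 → 4-byte char #2 = F3 8E A7 B5.
Offset 8: leading byte 0xE2 = 11100010 → 3-byte char #3 = E2 97 88.
Offset 11: leading byte 0xEE = 11101110 → 3-byte char #4 = EE 8D 99.
Offset 14: leading byte 0xC3 = 11000011 → 2-byte char #5 = C3 AE.
Leading byte 0xC3 = 11000011 matches 110xxxxx → 2-byte sequence.
Byte 1: 0xC3 = 11000011, payload 00011 (5 bits).
Byte 2: 0xAE = 10101110 (10xxxxxx ✓), payload 101110.
Concatenate: 00011101110 = 0xEE (11 bits → U+00EE).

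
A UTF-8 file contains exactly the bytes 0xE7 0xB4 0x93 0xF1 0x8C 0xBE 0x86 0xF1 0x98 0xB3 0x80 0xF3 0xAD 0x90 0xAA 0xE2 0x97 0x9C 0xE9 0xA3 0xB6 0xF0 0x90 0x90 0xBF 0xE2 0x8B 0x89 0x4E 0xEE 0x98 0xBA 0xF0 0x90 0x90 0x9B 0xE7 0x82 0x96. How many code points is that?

Byte at offset 0: 0xE7 = 11100111 → 3-byte char (#1). Advance 3.
Byte at offset 3: 0xF1 = 11110001 → 4-byte char (#2). Advance 4.
Byte at offset 7: 0xF1 = 11110001 → 4-byte char (#3). Advance 4.
Byte at offset 11: 0xF3 = 11110011 → 4-byte char (#4). Advance 4.
Byte at offset 15: 0xE2 = 11100010 → 3-byte char (#5). Advance 3.
Byte at offset 18: 0xE9 = 11101001 → 3-byte char (#6). Advance 3.
Byte at offset 21: 0xF0 = 11110000 → 4-byte char (#7). Advance 4.
Byte at offset 25: 0xE2 = 11100010 → 3-byte char (#8). Advance 3.
Byte at offset 28: 0x4E = 01001110 → 1-byte char (#9). Advance 1.
Byte at offset 29: 0xEE = 11101110 → 3-byte char (#10). Advance 3.
Byte at offset 32: 0xF0 = 11110000 → 4-byte char (#11). Advance 4.
Byte at offset 36: 0xE7 = 11100111 → 3-byte char (#12). Advance 3.
Reached end at offset 39 after 12 code points.

12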